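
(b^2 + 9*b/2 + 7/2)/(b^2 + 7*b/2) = (b + 1)/b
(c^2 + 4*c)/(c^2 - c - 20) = c/(c - 5)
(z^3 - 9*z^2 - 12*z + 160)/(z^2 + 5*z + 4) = (z^2 - 13*z + 40)/(z + 1)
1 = 1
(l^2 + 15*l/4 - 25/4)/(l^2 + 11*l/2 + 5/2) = (4*l - 5)/(2*(2*l + 1))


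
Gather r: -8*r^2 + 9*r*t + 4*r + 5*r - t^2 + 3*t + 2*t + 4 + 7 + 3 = -8*r^2 + r*(9*t + 9) - t^2 + 5*t + 14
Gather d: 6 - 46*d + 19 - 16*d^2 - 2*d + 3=-16*d^2 - 48*d + 28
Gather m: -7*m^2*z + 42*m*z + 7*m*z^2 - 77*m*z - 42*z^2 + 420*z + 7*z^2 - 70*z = -7*m^2*z + m*(7*z^2 - 35*z) - 35*z^2 + 350*z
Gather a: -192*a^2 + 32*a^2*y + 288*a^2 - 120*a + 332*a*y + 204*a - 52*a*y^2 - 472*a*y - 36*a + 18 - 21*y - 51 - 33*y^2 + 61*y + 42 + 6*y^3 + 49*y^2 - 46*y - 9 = a^2*(32*y + 96) + a*(-52*y^2 - 140*y + 48) + 6*y^3 + 16*y^2 - 6*y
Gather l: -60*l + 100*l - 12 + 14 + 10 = 40*l + 12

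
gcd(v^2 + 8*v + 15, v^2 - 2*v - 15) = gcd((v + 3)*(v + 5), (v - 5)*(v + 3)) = v + 3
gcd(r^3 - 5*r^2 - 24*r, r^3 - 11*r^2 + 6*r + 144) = r^2 - 5*r - 24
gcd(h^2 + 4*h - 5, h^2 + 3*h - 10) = h + 5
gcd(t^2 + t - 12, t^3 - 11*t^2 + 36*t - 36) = t - 3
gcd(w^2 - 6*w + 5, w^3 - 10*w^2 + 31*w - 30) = w - 5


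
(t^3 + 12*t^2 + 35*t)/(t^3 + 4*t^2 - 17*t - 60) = t*(t + 7)/(t^2 - t - 12)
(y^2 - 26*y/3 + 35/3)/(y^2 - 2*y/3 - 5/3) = (y - 7)/(y + 1)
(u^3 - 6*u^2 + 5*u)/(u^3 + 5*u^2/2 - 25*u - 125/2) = 2*u*(u - 1)/(2*u^2 + 15*u + 25)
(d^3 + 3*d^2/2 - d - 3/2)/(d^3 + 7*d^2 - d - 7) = (d + 3/2)/(d + 7)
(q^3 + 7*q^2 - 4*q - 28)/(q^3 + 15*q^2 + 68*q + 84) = (q - 2)/(q + 6)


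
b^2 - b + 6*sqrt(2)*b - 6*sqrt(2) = (b - 1)*(b + 6*sqrt(2))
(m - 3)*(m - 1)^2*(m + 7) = m^4 + 2*m^3 - 28*m^2 + 46*m - 21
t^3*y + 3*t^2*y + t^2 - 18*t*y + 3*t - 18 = (t - 3)*(t + 6)*(t*y + 1)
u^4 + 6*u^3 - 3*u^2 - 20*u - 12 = (u - 2)*(u + 1)^2*(u + 6)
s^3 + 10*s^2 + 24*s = s*(s + 4)*(s + 6)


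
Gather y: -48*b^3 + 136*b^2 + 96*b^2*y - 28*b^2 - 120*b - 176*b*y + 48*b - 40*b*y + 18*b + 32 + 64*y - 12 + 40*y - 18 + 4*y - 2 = -48*b^3 + 108*b^2 - 54*b + y*(96*b^2 - 216*b + 108)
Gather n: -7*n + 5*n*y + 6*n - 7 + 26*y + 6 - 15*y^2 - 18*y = n*(5*y - 1) - 15*y^2 + 8*y - 1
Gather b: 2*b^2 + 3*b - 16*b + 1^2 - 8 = 2*b^2 - 13*b - 7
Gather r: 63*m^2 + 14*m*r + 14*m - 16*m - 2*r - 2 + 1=63*m^2 - 2*m + r*(14*m - 2) - 1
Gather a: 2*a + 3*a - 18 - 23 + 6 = 5*a - 35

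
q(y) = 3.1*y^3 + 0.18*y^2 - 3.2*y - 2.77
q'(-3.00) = 79.42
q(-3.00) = -75.25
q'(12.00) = 1340.32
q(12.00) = 5341.55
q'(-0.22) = -2.83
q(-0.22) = -2.09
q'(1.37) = 14.75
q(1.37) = 1.16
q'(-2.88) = 72.90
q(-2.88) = -66.11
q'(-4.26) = 164.04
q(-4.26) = -225.53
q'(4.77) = 210.12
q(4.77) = 322.51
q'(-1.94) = 31.10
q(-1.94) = -18.52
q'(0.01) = -3.20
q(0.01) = -2.80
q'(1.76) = 26.24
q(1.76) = 9.06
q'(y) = 9.3*y^2 + 0.36*y - 3.2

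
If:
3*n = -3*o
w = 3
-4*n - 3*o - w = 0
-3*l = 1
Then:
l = -1/3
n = -3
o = 3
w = 3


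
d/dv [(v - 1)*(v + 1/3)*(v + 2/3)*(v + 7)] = 4*v^3 + 21*v^2 - 14*v/9 - 17/3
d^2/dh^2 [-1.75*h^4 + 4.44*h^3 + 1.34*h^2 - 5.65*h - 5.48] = -21.0*h^2 + 26.64*h + 2.68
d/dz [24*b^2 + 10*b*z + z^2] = 10*b + 2*z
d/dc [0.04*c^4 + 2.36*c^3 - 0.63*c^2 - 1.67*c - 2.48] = 0.16*c^3 + 7.08*c^2 - 1.26*c - 1.67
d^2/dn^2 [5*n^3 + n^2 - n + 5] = 30*n + 2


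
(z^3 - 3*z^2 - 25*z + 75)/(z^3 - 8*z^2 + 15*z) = (z + 5)/z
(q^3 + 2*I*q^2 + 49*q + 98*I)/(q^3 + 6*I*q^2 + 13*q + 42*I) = (q - 7*I)/(q - 3*I)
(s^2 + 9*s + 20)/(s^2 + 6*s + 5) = (s + 4)/(s + 1)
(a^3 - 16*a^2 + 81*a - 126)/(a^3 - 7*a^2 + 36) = (a - 7)/(a + 2)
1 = 1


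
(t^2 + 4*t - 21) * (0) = 0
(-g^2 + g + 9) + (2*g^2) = g^2 + g + 9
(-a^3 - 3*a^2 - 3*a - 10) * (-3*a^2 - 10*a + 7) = 3*a^5 + 19*a^4 + 32*a^3 + 39*a^2 + 79*a - 70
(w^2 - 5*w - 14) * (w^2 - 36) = w^4 - 5*w^3 - 50*w^2 + 180*w + 504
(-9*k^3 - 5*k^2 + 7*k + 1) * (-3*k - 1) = 27*k^4 + 24*k^3 - 16*k^2 - 10*k - 1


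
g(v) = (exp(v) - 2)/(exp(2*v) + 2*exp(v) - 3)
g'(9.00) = 0.00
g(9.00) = 0.00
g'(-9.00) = 0.00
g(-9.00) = 0.67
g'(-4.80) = 0.00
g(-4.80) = 0.67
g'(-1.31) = 0.09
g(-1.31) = 0.72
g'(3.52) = -0.02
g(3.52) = 0.03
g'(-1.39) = 0.08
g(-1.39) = 0.72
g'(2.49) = -0.04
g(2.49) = 0.06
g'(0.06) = 69.34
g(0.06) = -3.74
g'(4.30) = -0.01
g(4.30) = 0.01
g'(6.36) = -0.00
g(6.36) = 0.00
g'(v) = (exp(v) - 2)*(-2*exp(2*v) - 2*exp(v))/(exp(2*v) + 2*exp(v) - 3)^2 + exp(v)/(exp(2*v) + 2*exp(v) - 3) = (-2*(exp(v) - 2)*(exp(v) + 1) + exp(2*v) + 2*exp(v) - 3)*exp(v)/(exp(2*v) + 2*exp(v) - 3)^2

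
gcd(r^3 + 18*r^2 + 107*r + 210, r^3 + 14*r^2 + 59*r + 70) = r^2 + 12*r + 35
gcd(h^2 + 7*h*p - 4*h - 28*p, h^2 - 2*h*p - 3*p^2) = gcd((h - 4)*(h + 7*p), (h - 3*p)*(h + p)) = 1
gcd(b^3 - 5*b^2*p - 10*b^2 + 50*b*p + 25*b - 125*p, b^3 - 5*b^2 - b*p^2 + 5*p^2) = b - 5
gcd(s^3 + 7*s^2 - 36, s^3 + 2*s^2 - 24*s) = s + 6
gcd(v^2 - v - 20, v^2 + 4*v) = v + 4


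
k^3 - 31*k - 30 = (k - 6)*(k + 1)*(k + 5)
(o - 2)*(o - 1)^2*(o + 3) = o^4 - o^3 - 7*o^2 + 13*o - 6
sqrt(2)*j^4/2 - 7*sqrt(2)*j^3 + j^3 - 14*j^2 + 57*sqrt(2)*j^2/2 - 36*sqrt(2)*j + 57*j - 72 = (j - 8)*(j - 3)^2*(sqrt(2)*j/2 + 1)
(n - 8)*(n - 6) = n^2 - 14*n + 48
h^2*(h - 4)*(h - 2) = h^4 - 6*h^3 + 8*h^2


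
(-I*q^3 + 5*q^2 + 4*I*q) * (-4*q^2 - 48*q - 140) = 4*I*q^5 - 20*q^4 + 48*I*q^4 - 240*q^3 + 124*I*q^3 - 700*q^2 - 192*I*q^2 - 560*I*q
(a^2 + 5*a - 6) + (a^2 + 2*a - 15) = 2*a^2 + 7*a - 21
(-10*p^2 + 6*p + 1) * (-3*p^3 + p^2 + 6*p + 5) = 30*p^5 - 28*p^4 - 57*p^3 - 13*p^2 + 36*p + 5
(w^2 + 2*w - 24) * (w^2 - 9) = w^4 + 2*w^3 - 33*w^2 - 18*w + 216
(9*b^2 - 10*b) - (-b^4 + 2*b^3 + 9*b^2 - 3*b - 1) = b^4 - 2*b^3 - 7*b + 1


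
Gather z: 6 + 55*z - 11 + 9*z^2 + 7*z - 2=9*z^2 + 62*z - 7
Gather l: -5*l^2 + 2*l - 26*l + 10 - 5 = -5*l^2 - 24*l + 5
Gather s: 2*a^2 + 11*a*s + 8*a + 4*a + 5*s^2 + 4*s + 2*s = 2*a^2 + 12*a + 5*s^2 + s*(11*a + 6)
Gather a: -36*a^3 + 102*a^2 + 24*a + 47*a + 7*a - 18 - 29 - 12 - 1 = -36*a^3 + 102*a^2 + 78*a - 60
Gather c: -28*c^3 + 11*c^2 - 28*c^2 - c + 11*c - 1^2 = -28*c^3 - 17*c^2 + 10*c - 1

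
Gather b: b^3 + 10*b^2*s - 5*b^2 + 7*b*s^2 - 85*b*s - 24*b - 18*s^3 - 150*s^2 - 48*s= b^3 + b^2*(10*s - 5) + b*(7*s^2 - 85*s - 24) - 18*s^3 - 150*s^2 - 48*s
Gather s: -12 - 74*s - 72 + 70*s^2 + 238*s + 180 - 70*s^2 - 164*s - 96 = 0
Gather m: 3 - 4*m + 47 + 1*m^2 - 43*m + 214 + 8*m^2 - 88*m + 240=9*m^2 - 135*m + 504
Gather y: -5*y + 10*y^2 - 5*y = 10*y^2 - 10*y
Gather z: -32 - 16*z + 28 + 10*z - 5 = -6*z - 9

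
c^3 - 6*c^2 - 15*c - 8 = (c - 8)*(c + 1)^2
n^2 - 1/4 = (n - 1/2)*(n + 1/2)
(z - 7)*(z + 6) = z^2 - z - 42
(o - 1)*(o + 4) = o^2 + 3*o - 4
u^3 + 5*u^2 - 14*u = u*(u - 2)*(u + 7)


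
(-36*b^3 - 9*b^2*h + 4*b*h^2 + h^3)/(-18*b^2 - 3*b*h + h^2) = (12*b^2 - b*h - h^2)/(6*b - h)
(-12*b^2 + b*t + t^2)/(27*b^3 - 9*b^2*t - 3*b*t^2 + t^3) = (4*b + t)/(-9*b^2 + t^2)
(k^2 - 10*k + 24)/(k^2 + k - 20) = (k - 6)/(k + 5)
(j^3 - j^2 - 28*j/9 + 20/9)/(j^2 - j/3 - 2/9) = (3*j^2 - j - 10)/(3*j + 1)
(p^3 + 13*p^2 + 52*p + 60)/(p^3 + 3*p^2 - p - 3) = (p^3 + 13*p^2 + 52*p + 60)/(p^3 + 3*p^2 - p - 3)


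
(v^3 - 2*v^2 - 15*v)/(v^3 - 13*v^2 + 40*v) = (v + 3)/(v - 8)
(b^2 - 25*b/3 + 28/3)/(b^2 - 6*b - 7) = (b - 4/3)/(b + 1)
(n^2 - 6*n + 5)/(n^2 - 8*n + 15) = (n - 1)/(n - 3)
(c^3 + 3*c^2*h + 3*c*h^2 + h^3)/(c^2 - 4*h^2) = (c^3 + 3*c^2*h + 3*c*h^2 + h^3)/(c^2 - 4*h^2)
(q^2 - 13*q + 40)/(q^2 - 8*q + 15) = (q - 8)/(q - 3)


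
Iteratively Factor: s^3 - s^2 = (s - 1)*(s^2) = s*(s - 1)*(s)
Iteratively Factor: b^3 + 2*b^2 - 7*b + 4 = (b + 4)*(b^2 - 2*b + 1) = (b - 1)*(b + 4)*(b - 1)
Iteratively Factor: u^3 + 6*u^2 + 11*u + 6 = (u + 3)*(u^2 + 3*u + 2) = (u + 2)*(u + 3)*(u + 1)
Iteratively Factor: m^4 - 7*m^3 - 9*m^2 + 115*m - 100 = (m - 1)*(m^3 - 6*m^2 - 15*m + 100) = (m - 1)*(m + 4)*(m^2 - 10*m + 25) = (m - 5)*(m - 1)*(m + 4)*(m - 5)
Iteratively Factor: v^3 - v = (v - 1)*(v^2 + v) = v*(v - 1)*(v + 1)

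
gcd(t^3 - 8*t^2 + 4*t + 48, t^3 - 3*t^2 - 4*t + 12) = t + 2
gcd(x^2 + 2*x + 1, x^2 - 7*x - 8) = x + 1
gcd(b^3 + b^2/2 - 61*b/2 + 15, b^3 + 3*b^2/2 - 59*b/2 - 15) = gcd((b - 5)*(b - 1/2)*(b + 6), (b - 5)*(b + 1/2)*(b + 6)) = b^2 + b - 30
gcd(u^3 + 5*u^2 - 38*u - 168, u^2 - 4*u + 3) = 1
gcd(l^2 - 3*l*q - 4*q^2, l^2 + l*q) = l + q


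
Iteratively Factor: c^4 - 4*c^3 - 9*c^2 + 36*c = (c - 3)*(c^3 - c^2 - 12*c) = c*(c - 3)*(c^2 - c - 12) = c*(c - 4)*(c - 3)*(c + 3)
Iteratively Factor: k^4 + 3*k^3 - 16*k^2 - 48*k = (k)*(k^3 + 3*k^2 - 16*k - 48) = k*(k - 4)*(k^2 + 7*k + 12) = k*(k - 4)*(k + 3)*(k + 4)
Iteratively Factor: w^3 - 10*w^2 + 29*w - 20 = (w - 4)*(w^2 - 6*w + 5) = (w - 4)*(w - 1)*(w - 5)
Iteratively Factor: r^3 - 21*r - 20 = (r + 4)*(r^2 - 4*r - 5) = (r + 1)*(r + 4)*(r - 5)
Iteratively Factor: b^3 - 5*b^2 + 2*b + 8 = (b + 1)*(b^2 - 6*b + 8) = (b - 2)*(b + 1)*(b - 4)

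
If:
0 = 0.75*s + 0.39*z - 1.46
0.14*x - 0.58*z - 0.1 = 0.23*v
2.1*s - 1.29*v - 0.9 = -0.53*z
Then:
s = 1.94666666666667 - 0.52*z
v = 2.47131782945736 - 0.435658914728682*z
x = 3.42713178294574*z + 4.77430786267996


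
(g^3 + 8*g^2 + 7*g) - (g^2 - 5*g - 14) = g^3 + 7*g^2 + 12*g + 14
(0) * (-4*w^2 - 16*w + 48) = 0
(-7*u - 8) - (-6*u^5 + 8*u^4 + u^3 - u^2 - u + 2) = 6*u^5 - 8*u^4 - u^3 + u^2 - 6*u - 10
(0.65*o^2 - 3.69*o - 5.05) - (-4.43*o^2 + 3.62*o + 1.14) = 5.08*o^2 - 7.31*o - 6.19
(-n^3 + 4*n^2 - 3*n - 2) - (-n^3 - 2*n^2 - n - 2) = 6*n^2 - 2*n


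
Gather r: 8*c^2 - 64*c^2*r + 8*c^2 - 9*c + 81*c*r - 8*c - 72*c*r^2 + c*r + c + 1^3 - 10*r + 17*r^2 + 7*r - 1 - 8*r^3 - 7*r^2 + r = 16*c^2 - 16*c - 8*r^3 + r^2*(10 - 72*c) + r*(-64*c^2 + 82*c - 2)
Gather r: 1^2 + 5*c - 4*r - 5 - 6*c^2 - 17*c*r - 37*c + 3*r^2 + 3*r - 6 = -6*c^2 - 32*c + 3*r^2 + r*(-17*c - 1) - 10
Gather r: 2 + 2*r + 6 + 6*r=8*r + 8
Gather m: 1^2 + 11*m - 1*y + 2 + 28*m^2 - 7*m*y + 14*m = 28*m^2 + m*(25 - 7*y) - y + 3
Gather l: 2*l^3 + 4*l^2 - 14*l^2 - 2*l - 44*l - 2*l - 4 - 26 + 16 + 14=2*l^3 - 10*l^2 - 48*l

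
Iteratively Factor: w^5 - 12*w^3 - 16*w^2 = (w)*(w^4 - 12*w^2 - 16*w) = w^2*(w^3 - 12*w - 16) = w^2*(w + 2)*(w^2 - 2*w - 8) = w^2*(w - 4)*(w + 2)*(w + 2)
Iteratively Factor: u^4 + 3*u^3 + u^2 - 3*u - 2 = (u - 1)*(u^3 + 4*u^2 + 5*u + 2) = (u - 1)*(u + 1)*(u^2 + 3*u + 2) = (u - 1)*(u + 1)^2*(u + 2)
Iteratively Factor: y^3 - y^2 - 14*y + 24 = (y + 4)*(y^2 - 5*y + 6) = (y - 2)*(y + 4)*(y - 3)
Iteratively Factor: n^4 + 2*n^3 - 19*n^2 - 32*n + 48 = (n + 4)*(n^3 - 2*n^2 - 11*n + 12) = (n + 3)*(n + 4)*(n^2 - 5*n + 4) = (n - 4)*(n + 3)*(n + 4)*(n - 1)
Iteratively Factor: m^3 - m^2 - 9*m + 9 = (m - 1)*(m^2 - 9) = (m - 3)*(m - 1)*(m + 3)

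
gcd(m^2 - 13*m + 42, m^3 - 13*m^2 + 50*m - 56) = m - 7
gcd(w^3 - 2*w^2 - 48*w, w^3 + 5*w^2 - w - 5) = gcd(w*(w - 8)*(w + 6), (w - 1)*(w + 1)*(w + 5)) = 1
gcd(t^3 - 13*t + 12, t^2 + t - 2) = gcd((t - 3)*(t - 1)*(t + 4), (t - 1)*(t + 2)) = t - 1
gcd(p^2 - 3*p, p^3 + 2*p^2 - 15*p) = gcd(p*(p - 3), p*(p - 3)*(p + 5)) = p^2 - 3*p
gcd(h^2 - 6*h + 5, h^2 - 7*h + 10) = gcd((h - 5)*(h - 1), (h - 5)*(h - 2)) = h - 5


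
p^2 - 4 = (p - 2)*(p + 2)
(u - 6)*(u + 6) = u^2 - 36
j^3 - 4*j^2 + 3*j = j*(j - 3)*(j - 1)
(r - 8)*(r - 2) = r^2 - 10*r + 16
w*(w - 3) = w^2 - 3*w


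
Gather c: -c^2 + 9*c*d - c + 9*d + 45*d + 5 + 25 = -c^2 + c*(9*d - 1) + 54*d + 30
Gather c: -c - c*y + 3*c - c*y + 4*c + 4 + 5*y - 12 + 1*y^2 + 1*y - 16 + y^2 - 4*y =c*(6 - 2*y) + 2*y^2 + 2*y - 24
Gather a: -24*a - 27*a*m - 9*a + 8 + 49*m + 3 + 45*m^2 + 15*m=a*(-27*m - 33) + 45*m^2 + 64*m + 11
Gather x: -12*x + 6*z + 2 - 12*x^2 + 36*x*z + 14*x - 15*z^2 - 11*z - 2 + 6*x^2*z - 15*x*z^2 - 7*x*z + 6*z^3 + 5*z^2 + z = x^2*(6*z - 12) + x*(-15*z^2 + 29*z + 2) + 6*z^3 - 10*z^2 - 4*z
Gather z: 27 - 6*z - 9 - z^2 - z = -z^2 - 7*z + 18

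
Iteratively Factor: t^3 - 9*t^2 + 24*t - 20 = (t - 2)*(t^2 - 7*t + 10) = (t - 5)*(t - 2)*(t - 2)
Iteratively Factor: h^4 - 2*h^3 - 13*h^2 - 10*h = (h - 5)*(h^3 + 3*h^2 + 2*h) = h*(h - 5)*(h^2 + 3*h + 2) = h*(h - 5)*(h + 2)*(h + 1)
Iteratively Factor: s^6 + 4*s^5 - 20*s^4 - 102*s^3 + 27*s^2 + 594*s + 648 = (s - 3)*(s^5 + 7*s^4 + s^3 - 99*s^2 - 270*s - 216) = (s - 3)*(s + 3)*(s^4 + 4*s^3 - 11*s^2 - 66*s - 72) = (s - 3)*(s + 2)*(s + 3)*(s^3 + 2*s^2 - 15*s - 36) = (s - 3)*(s + 2)*(s + 3)^2*(s^2 - s - 12) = (s - 3)*(s + 2)*(s + 3)^3*(s - 4)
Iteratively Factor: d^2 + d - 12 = (d - 3)*(d + 4)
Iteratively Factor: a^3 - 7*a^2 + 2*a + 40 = (a - 4)*(a^2 - 3*a - 10) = (a - 5)*(a - 4)*(a + 2)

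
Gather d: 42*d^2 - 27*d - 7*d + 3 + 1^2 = 42*d^2 - 34*d + 4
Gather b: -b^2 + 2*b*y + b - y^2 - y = -b^2 + b*(2*y + 1) - y^2 - y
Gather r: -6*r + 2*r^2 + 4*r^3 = 4*r^3 + 2*r^2 - 6*r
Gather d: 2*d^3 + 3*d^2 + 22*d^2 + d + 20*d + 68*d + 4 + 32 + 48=2*d^3 + 25*d^2 + 89*d + 84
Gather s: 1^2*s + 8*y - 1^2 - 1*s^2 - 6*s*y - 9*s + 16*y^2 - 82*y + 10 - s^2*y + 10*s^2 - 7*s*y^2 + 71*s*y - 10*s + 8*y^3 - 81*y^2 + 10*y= s^2*(9 - y) + s*(-7*y^2 + 65*y - 18) + 8*y^3 - 65*y^2 - 64*y + 9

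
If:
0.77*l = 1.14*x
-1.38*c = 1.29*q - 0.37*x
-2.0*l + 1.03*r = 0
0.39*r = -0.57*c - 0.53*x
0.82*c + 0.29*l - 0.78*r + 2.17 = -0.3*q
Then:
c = -1.98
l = 1.01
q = 2.32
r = 1.97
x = 0.68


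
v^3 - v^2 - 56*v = v*(v - 8)*(v + 7)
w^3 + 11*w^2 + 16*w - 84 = (w - 2)*(w + 6)*(w + 7)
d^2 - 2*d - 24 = (d - 6)*(d + 4)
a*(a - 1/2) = a^2 - a/2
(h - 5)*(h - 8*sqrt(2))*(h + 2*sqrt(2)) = h^3 - 6*sqrt(2)*h^2 - 5*h^2 - 32*h + 30*sqrt(2)*h + 160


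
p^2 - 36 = (p - 6)*(p + 6)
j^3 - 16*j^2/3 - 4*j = j*(j - 6)*(j + 2/3)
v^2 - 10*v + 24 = (v - 6)*(v - 4)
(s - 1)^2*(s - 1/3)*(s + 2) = s^4 - s^3/3 - 3*s^2 + 3*s - 2/3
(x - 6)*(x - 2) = x^2 - 8*x + 12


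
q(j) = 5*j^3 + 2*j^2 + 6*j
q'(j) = 15*j^2 + 4*j + 6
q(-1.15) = -11.86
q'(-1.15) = 21.24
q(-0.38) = -2.27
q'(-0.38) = 6.65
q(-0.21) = -1.22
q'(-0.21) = 5.82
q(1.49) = 29.92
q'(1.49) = 45.26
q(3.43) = 245.88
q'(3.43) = 196.19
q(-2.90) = -122.52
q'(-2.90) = 120.55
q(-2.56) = -86.14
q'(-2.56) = 94.06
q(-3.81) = -270.36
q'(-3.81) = 208.50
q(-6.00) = -1044.00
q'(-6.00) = 522.00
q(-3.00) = -135.00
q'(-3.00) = 129.00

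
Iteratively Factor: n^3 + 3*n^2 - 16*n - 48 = (n + 3)*(n^2 - 16) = (n + 3)*(n + 4)*(n - 4)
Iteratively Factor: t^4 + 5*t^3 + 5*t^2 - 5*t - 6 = (t + 2)*(t^3 + 3*t^2 - t - 3) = (t + 1)*(t + 2)*(t^2 + 2*t - 3) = (t - 1)*(t + 1)*(t + 2)*(t + 3)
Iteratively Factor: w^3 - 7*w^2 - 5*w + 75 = (w - 5)*(w^2 - 2*w - 15) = (w - 5)^2*(w + 3)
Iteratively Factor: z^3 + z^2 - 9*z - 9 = (z + 1)*(z^2 - 9) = (z - 3)*(z + 1)*(z + 3)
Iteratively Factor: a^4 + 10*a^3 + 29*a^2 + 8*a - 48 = (a - 1)*(a^3 + 11*a^2 + 40*a + 48) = (a - 1)*(a + 4)*(a^2 + 7*a + 12) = (a - 1)*(a + 4)^2*(a + 3)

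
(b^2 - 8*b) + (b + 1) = b^2 - 7*b + 1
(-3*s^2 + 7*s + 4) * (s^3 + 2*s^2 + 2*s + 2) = -3*s^5 + s^4 + 12*s^3 + 16*s^2 + 22*s + 8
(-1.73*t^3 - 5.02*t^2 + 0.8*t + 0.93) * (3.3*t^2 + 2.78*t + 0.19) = -5.709*t^5 - 21.3754*t^4 - 11.6443*t^3 + 4.3392*t^2 + 2.7374*t + 0.1767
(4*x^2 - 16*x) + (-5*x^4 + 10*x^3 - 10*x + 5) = -5*x^4 + 10*x^3 + 4*x^2 - 26*x + 5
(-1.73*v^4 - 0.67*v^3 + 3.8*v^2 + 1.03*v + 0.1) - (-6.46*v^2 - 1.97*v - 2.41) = -1.73*v^4 - 0.67*v^3 + 10.26*v^2 + 3.0*v + 2.51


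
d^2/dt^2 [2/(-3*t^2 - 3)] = 4*(1 - 3*t^2)/(3*(t^2 + 1)^3)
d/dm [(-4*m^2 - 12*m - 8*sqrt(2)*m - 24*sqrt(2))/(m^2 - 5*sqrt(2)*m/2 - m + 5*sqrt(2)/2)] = 4*(8*m^2 + 9*sqrt(2)*m^2 + 14*sqrt(2)*m - 80 - 27*sqrt(2))/(2*m^4 - 10*sqrt(2)*m^3 - 4*m^3 + 27*m^2 + 20*sqrt(2)*m^2 - 50*m - 10*sqrt(2)*m + 25)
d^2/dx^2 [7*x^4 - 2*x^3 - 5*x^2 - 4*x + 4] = 84*x^2 - 12*x - 10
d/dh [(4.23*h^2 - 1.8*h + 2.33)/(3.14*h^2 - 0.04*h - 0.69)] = (5.4828*h^2 - 20.4698*h + 1.3352)/(9.8596*h^4 - 0.2512*h^3 - 4.3316*h^2 + 0.0552*h + 0.4761)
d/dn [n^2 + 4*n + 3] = 2*n + 4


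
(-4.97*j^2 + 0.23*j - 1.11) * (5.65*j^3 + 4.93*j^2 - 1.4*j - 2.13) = -28.0805*j^5 - 23.2026*j^4 + 1.8204*j^3 + 4.7918*j^2 + 1.0641*j + 2.3643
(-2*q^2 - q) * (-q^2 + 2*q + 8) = 2*q^4 - 3*q^3 - 18*q^2 - 8*q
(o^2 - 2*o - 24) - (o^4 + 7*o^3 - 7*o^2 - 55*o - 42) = -o^4 - 7*o^3 + 8*o^2 + 53*o + 18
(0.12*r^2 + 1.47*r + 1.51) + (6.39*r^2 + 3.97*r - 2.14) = 6.51*r^2 + 5.44*r - 0.63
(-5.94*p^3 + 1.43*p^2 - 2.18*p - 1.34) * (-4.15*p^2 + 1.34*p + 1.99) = 24.651*p^5 - 13.8941*p^4 - 0.8574*p^3 + 5.4855*p^2 - 6.1338*p - 2.6666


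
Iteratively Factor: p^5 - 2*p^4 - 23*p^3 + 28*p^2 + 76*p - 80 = (p - 2)*(p^4 - 23*p^2 - 18*p + 40) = (p - 2)*(p + 2)*(p^3 - 2*p^2 - 19*p + 20) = (p - 2)*(p + 2)*(p + 4)*(p^2 - 6*p + 5) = (p - 5)*(p - 2)*(p + 2)*(p + 4)*(p - 1)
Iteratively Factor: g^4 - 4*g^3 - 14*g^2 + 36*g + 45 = (g + 1)*(g^3 - 5*g^2 - 9*g + 45) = (g - 3)*(g + 1)*(g^2 - 2*g - 15) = (g - 5)*(g - 3)*(g + 1)*(g + 3)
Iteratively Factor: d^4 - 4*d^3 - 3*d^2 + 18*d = (d + 2)*(d^3 - 6*d^2 + 9*d) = (d - 3)*(d + 2)*(d^2 - 3*d) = (d - 3)^2*(d + 2)*(d)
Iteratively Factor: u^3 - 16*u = (u)*(u^2 - 16) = u*(u + 4)*(u - 4)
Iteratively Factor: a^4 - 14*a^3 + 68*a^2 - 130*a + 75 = (a - 5)*(a^3 - 9*a^2 + 23*a - 15) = (a - 5)*(a - 3)*(a^2 - 6*a + 5) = (a - 5)^2*(a - 3)*(a - 1)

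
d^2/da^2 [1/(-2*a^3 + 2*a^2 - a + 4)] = 2*(2*(3*a - 1)*(2*a^3 - 2*a^2 + a - 4) - (6*a^2 - 4*a + 1)^2)/(2*a^3 - 2*a^2 + a - 4)^3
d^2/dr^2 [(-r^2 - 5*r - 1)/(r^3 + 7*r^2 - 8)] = 2*(-r^6 - 15*r^5 - 111*r^4 - 357*r^3 - 555*r^2 - 864*r - 120)/(r^9 + 21*r^8 + 147*r^7 + 319*r^6 - 336*r^5 - 1176*r^4 + 192*r^3 + 1344*r^2 - 512)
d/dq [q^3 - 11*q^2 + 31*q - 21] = 3*q^2 - 22*q + 31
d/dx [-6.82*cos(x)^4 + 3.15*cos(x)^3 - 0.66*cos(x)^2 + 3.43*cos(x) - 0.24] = (27.28*cos(x)^3 - 9.45*cos(x)^2 + 1.32*cos(x) - 3.43)*sin(x)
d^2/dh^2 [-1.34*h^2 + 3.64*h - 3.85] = -2.68000000000000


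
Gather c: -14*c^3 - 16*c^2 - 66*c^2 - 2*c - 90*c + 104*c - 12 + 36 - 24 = -14*c^3 - 82*c^2 + 12*c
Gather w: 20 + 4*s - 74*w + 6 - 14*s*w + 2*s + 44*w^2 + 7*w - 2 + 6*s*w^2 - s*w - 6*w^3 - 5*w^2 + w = 6*s - 6*w^3 + w^2*(6*s + 39) + w*(-15*s - 66) + 24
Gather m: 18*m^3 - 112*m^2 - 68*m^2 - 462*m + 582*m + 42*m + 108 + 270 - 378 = 18*m^3 - 180*m^2 + 162*m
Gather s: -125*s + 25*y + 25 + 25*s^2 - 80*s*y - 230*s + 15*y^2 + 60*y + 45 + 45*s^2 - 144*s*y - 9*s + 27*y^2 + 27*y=70*s^2 + s*(-224*y - 364) + 42*y^2 + 112*y + 70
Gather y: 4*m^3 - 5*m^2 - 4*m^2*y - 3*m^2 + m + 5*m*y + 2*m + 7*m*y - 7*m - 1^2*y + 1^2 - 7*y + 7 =4*m^3 - 8*m^2 - 4*m + y*(-4*m^2 + 12*m - 8) + 8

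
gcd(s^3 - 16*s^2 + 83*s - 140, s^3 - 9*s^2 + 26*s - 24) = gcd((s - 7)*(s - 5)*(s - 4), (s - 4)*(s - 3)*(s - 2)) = s - 4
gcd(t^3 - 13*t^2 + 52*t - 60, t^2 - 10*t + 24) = t - 6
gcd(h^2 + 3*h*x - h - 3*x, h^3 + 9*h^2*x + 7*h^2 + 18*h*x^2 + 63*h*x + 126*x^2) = h + 3*x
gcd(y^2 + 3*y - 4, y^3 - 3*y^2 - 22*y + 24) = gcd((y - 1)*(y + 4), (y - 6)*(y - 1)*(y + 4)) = y^2 + 3*y - 4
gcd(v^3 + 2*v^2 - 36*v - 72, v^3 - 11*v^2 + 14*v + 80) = v + 2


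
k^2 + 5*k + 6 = (k + 2)*(k + 3)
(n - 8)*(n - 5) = n^2 - 13*n + 40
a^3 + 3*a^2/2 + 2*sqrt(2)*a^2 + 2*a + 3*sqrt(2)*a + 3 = (a + 3/2)*(a + sqrt(2))^2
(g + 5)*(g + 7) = g^2 + 12*g + 35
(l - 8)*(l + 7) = l^2 - l - 56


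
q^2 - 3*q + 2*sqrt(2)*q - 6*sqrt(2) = (q - 3)*(q + 2*sqrt(2))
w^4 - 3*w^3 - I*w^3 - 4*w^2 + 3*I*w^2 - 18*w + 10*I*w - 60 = (w - 5)*(w + 2)*(w - 3*I)*(w + 2*I)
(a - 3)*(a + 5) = a^2 + 2*a - 15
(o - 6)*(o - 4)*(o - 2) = o^3 - 12*o^2 + 44*o - 48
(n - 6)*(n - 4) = n^2 - 10*n + 24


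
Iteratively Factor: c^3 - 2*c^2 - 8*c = (c + 2)*(c^2 - 4*c) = (c - 4)*(c + 2)*(c)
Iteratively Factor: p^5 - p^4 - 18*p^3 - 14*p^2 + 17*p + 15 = (p + 1)*(p^4 - 2*p^3 - 16*p^2 + 2*p + 15) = (p + 1)^2*(p^3 - 3*p^2 - 13*p + 15) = (p + 1)^2*(p + 3)*(p^2 - 6*p + 5) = (p - 5)*(p + 1)^2*(p + 3)*(p - 1)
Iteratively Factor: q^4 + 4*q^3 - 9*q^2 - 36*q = (q + 3)*(q^3 + q^2 - 12*q) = (q - 3)*(q + 3)*(q^2 + 4*q) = q*(q - 3)*(q + 3)*(q + 4)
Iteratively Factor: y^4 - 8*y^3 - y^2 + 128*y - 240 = (y + 4)*(y^3 - 12*y^2 + 47*y - 60) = (y - 5)*(y + 4)*(y^2 - 7*y + 12) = (y - 5)*(y - 4)*(y + 4)*(y - 3)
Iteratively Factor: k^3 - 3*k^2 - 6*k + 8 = (k + 2)*(k^2 - 5*k + 4) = (k - 4)*(k + 2)*(k - 1)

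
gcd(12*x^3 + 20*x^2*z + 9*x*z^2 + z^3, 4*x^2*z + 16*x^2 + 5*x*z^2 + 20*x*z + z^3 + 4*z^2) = x + z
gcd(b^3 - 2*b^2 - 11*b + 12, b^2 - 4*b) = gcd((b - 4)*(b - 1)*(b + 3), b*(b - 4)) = b - 4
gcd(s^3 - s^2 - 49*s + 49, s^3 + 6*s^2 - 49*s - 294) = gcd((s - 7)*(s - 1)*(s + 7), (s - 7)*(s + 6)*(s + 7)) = s^2 - 49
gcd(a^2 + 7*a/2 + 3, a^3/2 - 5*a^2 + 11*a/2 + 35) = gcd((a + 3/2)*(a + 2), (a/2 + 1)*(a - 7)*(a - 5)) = a + 2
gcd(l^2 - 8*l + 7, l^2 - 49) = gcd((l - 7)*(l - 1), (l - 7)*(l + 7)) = l - 7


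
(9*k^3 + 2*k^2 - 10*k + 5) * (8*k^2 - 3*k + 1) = 72*k^5 - 11*k^4 - 77*k^3 + 72*k^2 - 25*k + 5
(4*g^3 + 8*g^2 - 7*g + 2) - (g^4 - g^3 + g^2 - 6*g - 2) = -g^4 + 5*g^3 + 7*g^2 - g + 4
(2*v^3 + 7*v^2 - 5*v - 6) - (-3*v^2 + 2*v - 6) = 2*v^3 + 10*v^2 - 7*v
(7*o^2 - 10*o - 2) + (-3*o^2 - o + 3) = 4*o^2 - 11*o + 1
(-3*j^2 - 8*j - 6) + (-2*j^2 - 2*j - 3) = -5*j^2 - 10*j - 9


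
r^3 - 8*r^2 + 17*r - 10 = (r - 5)*(r - 2)*(r - 1)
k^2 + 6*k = k*(k + 6)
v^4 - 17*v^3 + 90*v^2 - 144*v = v*(v - 8)*(v - 6)*(v - 3)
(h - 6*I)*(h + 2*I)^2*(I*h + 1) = I*h^4 + 3*h^3 + 18*I*h^2 - 4*h + 24*I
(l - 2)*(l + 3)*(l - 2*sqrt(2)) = l^3 - 2*sqrt(2)*l^2 + l^2 - 6*l - 2*sqrt(2)*l + 12*sqrt(2)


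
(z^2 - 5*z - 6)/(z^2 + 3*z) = (z^2 - 5*z - 6)/(z*(z + 3))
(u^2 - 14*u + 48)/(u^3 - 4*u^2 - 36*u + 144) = (u - 8)/(u^2 + 2*u - 24)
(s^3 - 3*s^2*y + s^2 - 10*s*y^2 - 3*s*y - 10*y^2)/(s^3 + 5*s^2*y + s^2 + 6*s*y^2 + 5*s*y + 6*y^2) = (s - 5*y)/(s + 3*y)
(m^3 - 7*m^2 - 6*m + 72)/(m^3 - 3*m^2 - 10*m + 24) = (m - 6)/(m - 2)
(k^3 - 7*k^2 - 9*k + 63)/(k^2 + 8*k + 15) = (k^2 - 10*k + 21)/(k + 5)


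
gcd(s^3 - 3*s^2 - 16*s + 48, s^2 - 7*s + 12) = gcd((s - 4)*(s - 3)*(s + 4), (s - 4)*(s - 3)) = s^2 - 7*s + 12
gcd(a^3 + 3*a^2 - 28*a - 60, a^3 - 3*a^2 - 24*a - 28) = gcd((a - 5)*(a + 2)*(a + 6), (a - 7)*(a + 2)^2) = a + 2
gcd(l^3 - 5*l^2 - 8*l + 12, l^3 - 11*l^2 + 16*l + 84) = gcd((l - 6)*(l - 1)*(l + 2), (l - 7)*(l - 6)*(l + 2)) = l^2 - 4*l - 12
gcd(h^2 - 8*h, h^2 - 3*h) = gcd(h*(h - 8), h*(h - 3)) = h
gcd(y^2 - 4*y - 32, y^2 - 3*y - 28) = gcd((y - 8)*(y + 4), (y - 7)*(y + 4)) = y + 4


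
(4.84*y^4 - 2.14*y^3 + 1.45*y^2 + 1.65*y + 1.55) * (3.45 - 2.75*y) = -13.31*y^5 + 22.583*y^4 - 11.3705*y^3 + 0.465000000000001*y^2 + 1.43*y + 5.3475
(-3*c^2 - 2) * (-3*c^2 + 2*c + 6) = 9*c^4 - 6*c^3 - 12*c^2 - 4*c - 12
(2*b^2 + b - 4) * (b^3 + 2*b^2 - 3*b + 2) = 2*b^5 + 5*b^4 - 8*b^3 - 7*b^2 + 14*b - 8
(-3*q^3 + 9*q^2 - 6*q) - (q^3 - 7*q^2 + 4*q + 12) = -4*q^3 + 16*q^2 - 10*q - 12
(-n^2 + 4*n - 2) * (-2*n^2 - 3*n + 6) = 2*n^4 - 5*n^3 - 14*n^2 + 30*n - 12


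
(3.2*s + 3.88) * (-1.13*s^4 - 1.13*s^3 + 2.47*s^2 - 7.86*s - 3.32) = -3.616*s^5 - 8.0004*s^4 + 3.5196*s^3 - 15.5684*s^2 - 41.1208*s - 12.8816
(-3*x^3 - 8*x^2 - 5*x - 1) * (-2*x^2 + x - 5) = 6*x^5 + 13*x^4 + 17*x^3 + 37*x^2 + 24*x + 5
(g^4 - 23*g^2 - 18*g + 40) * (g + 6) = g^5 + 6*g^4 - 23*g^3 - 156*g^2 - 68*g + 240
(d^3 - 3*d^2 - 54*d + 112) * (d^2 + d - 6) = d^5 - 2*d^4 - 63*d^3 + 76*d^2 + 436*d - 672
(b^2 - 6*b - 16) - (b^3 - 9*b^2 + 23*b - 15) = -b^3 + 10*b^2 - 29*b - 1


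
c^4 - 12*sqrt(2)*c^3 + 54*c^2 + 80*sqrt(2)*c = c*(c - 8*sqrt(2))*(c - 5*sqrt(2))*(c + sqrt(2))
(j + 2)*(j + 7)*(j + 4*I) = j^3 + 9*j^2 + 4*I*j^2 + 14*j + 36*I*j + 56*I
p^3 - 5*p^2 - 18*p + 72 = (p - 6)*(p - 3)*(p + 4)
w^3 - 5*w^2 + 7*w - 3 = (w - 3)*(w - 1)^2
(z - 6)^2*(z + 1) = z^3 - 11*z^2 + 24*z + 36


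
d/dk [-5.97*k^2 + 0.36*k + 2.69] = 0.36 - 11.94*k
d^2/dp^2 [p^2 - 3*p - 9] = 2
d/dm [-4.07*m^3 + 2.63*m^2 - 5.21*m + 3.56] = -12.21*m^2 + 5.26*m - 5.21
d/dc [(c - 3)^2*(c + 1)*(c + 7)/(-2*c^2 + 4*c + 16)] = (-c^5 + 2*c^4 + 20*c^3 + 7*c^2 - 193*c + 57)/(c^4 - 4*c^3 - 12*c^2 + 32*c + 64)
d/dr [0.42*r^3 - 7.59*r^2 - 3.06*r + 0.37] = 1.26*r^2 - 15.18*r - 3.06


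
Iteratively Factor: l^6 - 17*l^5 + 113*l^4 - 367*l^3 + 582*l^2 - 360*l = (l - 5)*(l^5 - 12*l^4 + 53*l^3 - 102*l^2 + 72*l) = (l - 5)*(l - 3)*(l^4 - 9*l^3 + 26*l^2 - 24*l) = (l - 5)*(l - 4)*(l - 3)*(l^3 - 5*l^2 + 6*l) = (l - 5)*(l - 4)*(l - 3)^2*(l^2 - 2*l) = l*(l - 5)*(l - 4)*(l - 3)^2*(l - 2)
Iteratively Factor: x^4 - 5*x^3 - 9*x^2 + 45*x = (x - 3)*(x^3 - 2*x^2 - 15*x) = (x - 5)*(x - 3)*(x^2 + 3*x) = x*(x - 5)*(x - 3)*(x + 3)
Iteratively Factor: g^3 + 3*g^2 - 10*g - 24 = (g - 3)*(g^2 + 6*g + 8) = (g - 3)*(g + 4)*(g + 2)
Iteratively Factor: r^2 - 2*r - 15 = (r + 3)*(r - 5)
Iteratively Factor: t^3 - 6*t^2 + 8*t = (t)*(t^2 - 6*t + 8) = t*(t - 2)*(t - 4)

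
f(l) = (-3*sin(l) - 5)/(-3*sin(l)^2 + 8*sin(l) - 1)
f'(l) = (6*sin(l)*cos(l) - 8*cos(l))*(-3*sin(l) - 5)/(-3*sin(l)^2 + 8*sin(l) - 1)^2 - 3*cos(l)/(-3*sin(l)^2 + 8*sin(l) - 1) = (-9*sin(l)^2 - 30*sin(l) + 43)*cos(l)/(3*sin(l)^2 - 8*sin(l) + 1)^2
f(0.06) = 9.75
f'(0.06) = 145.70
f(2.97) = -19.79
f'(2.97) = -477.69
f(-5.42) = -2.18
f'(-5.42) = 0.87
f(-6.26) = 6.21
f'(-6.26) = 63.49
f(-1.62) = 0.17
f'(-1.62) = -0.02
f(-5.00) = -2.01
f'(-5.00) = 0.11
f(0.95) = -2.11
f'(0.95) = 0.59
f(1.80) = -2.01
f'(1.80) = -0.08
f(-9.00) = 0.78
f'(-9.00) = -2.12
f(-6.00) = -5.83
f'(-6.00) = 32.49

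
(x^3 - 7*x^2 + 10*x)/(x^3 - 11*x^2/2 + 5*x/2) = 2*(x - 2)/(2*x - 1)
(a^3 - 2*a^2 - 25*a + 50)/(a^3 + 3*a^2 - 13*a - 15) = (a^2 - 7*a + 10)/(a^2 - 2*a - 3)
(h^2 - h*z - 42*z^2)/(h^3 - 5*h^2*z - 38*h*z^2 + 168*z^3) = 1/(h - 4*z)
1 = 1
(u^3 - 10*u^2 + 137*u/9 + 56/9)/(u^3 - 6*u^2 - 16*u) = (u^2 - 2*u - 7/9)/(u*(u + 2))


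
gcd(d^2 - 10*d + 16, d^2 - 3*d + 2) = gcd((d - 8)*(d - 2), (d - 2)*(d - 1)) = d - 2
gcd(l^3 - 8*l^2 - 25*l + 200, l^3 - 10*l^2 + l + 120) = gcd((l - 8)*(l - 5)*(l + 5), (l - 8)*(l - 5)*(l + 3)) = l^2 - 13*l + 40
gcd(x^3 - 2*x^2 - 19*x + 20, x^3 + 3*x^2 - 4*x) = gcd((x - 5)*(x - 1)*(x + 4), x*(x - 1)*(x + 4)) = x^2 + 3*x - 4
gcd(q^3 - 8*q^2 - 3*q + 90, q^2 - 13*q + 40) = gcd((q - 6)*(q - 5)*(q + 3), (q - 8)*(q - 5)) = q - 5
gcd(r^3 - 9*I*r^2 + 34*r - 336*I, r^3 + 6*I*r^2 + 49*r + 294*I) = r^2 - I*r + 42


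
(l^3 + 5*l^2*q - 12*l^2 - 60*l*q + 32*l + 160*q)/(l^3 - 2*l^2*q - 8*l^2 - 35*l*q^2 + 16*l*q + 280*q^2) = (4 - l)/(-l + 7*q)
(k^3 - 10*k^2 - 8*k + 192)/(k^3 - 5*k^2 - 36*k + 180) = (k^2 - 4*k - 32)/(k^2 + k - 30)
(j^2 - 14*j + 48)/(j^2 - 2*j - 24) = (j - 8)/(j + 4)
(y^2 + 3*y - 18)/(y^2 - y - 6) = (y + 6)/(y + 2)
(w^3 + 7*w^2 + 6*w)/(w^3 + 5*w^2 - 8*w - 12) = w/(w - 2)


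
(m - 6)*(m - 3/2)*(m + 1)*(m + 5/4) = m^4 - 21*m^3/4 - 53*m^2/8 + 87*m/8 + 45/4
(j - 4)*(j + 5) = j^2 + j - 20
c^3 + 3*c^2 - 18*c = c*(c - 3)*(c + 6)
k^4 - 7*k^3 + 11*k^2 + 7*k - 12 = (k - 4)*(k - 3)*(k - 1)*(k + 1)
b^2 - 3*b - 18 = (b - 6)*(b + 3)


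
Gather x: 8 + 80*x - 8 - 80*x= 0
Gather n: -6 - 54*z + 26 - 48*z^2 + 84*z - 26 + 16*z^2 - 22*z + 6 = -32*z^2 + 8*z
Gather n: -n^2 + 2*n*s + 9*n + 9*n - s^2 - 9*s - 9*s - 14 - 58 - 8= -n^2 + n*(2*s + 18) - s^2 - 18*s - 80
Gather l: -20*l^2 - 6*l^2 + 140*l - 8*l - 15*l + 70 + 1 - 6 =-26*l^2 + 117*l + 65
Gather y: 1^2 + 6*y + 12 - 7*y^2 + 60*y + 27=-7*y^2 + 66*y + 40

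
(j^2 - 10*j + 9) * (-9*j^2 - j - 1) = -9*j^4 + 89*j^3 - 72*j^2 + j - 9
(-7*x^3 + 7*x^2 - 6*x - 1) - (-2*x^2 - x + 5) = -7*x^3 + 9*x^2 - 5*x - 6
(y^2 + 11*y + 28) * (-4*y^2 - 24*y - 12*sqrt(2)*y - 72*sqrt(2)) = -4*y^4 - 68*y^3 - 12*sqrt(2)*y^3 - 376*y^2 - 204*sqrt(2)*y^2 - 1128*sqrt(2)*y - 672*y - 2016*sqrt(2)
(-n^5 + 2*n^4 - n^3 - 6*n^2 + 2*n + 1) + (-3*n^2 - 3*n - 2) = -n^5 + 2*n^4 - n^3 - 9*n^2 - n - 1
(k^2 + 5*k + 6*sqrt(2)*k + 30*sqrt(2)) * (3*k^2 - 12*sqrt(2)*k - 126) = 3*k^4 + 6*sqrt(2)*k^3 + 15*k^3 - 270*k^2 + 30*sqrt(2)*k^2 - 1350*k - 756*sqrt(2)*k - 3780*sqrt(2)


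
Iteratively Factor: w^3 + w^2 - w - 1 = (w + 1)*(w^2 - 1) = (w - 1)*(w + 1)*(w + 1)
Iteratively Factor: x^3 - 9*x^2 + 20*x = (x - 4)*(x^2 - 5*x) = (x - 5)*(x - 4)*(x)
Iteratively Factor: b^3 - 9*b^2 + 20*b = (b - 5)*(b^2 - 4*b) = b*(b - 5)*(b - 4)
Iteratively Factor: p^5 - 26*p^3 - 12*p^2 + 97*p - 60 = (p + 4)*(p^4 - 4*p^3 - 10*p^2 + 28*p - 15) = (p - 5)*(p + 4)*(p^3 + p^2 - 5*p + 3) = (p - 5)*(p + 3)*(p + 4)*(p^2 - 2*p + 1) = (p - 5)*(p - 1)*(p + 3)*(p + 4)*(p - 1)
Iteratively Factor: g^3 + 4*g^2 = (g + 4)*(g^2) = g*(g + 4)*(g)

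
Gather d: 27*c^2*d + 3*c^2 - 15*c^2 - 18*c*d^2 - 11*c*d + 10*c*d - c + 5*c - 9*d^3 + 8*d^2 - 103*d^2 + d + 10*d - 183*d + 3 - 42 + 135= -12*c^2 + 4*c - 9*d^3 + d^2*(-18*c - 95) + d*(27*c^2 - c - 172) + 96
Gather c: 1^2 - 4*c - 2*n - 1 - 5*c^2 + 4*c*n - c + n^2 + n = -5*c^2 + c*(4*n - 5) + n^2 - n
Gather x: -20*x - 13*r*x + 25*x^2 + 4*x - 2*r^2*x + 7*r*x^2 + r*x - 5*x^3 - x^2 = -5*x^3 + x^2*(7*r + 24) + x*(-2*r^2 - 12*r - 16)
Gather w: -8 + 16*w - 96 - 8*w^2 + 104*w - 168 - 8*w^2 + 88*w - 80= -16*w^2 + 208*w - 352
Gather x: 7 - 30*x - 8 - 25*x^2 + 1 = -25*x^2 - 30*x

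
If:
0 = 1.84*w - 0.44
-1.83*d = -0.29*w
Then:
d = 0.04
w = 0.24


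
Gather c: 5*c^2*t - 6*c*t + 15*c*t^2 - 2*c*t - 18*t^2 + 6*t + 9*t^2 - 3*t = 5*c^2*t + c*(15*t^2 - 8*t) - 9*t^2 + 3*t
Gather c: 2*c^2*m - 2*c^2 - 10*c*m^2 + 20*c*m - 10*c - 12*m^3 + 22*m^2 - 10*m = c^2*(2*m - 2) + c*(-10*m^2 + 20*m - 10) - 12*m^3 + 22*m^2 - 10*m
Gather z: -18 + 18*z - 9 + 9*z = 27*z - 27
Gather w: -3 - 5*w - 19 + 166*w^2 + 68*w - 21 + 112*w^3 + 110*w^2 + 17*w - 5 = 112*w^3 + 276*w^2 + 80*w - 48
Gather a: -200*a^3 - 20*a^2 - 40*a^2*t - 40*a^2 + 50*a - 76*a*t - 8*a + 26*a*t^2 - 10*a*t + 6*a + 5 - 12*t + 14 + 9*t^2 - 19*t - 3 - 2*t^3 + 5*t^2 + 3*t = -200*a^3 + a^2*(-40*t - 60) + a*(26*t^2 - 86*t + 48) - 2*t^3 + 14*t^2 - 28*t + 16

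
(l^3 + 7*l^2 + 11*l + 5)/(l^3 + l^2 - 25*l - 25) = (l + 1)/(l - 5)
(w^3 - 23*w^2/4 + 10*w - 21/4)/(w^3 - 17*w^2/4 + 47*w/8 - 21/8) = 2*(w - 3)/(2*w - 3)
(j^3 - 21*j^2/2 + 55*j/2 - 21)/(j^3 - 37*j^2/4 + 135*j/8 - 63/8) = 4*(j - 2)/(4*j - 3)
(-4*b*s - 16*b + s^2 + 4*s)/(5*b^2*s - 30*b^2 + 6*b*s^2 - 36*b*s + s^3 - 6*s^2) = (-4*b*s - 16*b + s^2 + 4*s)/(5*b^2*s - 30*b^2 + 6*b*s^2 - 36*b*s + s^3 - 6*s^2)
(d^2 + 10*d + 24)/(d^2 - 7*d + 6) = (d^2 + 10*d + 24)/(d^2 - 7*d + 6)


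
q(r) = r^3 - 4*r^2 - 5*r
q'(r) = 3*r^2 - 8*r - 5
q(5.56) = 20.43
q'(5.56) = 43.26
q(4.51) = -12.18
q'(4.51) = 19.94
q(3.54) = -23.46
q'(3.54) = 4.27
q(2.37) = -21.01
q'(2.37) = -7.11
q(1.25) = -10.55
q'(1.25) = -10.31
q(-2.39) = -24.55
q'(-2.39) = 31.26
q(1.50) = -13.12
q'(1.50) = -10.25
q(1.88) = -16.89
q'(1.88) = -9.44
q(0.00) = 0.00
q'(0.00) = -5.00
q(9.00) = 360.00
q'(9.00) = 166.00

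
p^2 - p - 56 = (p - 8)*(p + 7)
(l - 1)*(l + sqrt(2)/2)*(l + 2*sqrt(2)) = l^3 - l^2 + 5*sqrt(2)*l^2/2 - 5*sqrt(2)*l/2 + 2*l - 2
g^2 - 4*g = g*(g - 4)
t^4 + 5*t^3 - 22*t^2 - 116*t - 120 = (t - 5)*(t + 2)^2*(t + 6)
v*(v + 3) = v^2 + 3*v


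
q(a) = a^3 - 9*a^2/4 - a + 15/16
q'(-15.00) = 741.50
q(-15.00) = -3865.31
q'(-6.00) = 134.00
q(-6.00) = -290.06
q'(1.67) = -0.15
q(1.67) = -2.35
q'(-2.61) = 31.18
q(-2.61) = -29.56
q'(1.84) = 0.88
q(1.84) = -2.29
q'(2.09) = 2.70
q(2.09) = -1.85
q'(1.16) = -2.18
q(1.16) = -1.69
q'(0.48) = -2.47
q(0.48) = 0.05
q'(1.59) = -0.57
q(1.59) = -2.32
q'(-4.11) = 68.17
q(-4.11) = -102.39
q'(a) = 3*a^2 - 9*a/2 - 1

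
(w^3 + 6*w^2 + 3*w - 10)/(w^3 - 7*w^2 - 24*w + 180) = (w^2 + w - 2)/(w^2 - 12*w + 36)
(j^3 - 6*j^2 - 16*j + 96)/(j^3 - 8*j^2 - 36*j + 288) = (j^2 - 16)/(j^2 - 2*j - 48)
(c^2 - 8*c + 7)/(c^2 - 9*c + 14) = (c - 1)/(c - 2)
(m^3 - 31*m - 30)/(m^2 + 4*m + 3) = (m^2 - m - 30)/(m + 3)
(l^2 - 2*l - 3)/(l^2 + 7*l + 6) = (l - 3)/(l + 6)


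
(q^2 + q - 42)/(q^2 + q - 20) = (q^2 + q - 42)/(q^2 + q - 20)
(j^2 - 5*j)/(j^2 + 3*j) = (j - 5)/(j + 3)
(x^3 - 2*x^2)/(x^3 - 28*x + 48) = x^2/(x^2 + 2*x - 24)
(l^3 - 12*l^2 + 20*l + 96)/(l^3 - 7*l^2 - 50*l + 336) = (l + 2)/(l + 7)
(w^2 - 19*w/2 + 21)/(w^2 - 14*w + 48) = (w - 7/2)/(w - 8)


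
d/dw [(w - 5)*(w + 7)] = 2*w + 2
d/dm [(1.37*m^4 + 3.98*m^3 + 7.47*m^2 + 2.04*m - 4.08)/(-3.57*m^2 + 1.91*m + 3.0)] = (-9.7818*m^5 - 6.3585*m^4 + 31.6436*m^3 + 57.3705*m^2 + 15.6888*m + 13.9128)/(12.7449*m^4 - 13.6374*m^3 - 17.7719*m^2 + 11.46*m + 9.0)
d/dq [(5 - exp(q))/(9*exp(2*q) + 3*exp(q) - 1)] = (9*exp(2*q) - 90*exp(q) - 14)*exp(q)/(81*exp(4*q) + 54*exp(3*q) - 9*exp(2*q) - 6*exp(q) + 1)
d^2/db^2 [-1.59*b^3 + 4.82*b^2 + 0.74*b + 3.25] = 9.64 - 9.54*b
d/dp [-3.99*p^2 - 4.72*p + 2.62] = -7.98*p - 4.72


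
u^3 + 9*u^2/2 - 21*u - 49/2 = (u - 7/2)*(u + 1)*(u + 7)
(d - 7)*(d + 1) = d^2 - 6*d - 7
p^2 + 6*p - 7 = (p - 1)*(p + 7)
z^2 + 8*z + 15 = (z + 3)*(z + 5)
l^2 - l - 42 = (l - 7)*(l + 6)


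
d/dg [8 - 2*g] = -2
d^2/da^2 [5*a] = 0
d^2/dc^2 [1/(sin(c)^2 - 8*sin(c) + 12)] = 2*(-2*sin(c)^4 + 12*sin(c)^3 - 5*sin(c)^2 - 72*sin(c) + 52)/(sin(c)^2 - 8*sin(c) + 12)^3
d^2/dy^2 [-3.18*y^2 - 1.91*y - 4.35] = -6.36000000000000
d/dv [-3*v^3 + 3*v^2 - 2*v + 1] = -9*v^2 + 6*v - 2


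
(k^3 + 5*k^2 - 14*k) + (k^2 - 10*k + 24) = k^3 + 6*k^2 - 24*k + 24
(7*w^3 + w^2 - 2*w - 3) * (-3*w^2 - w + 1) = -21*w^5 - 10*w^4 + 12*w^3 + 12*w^2 + w - 3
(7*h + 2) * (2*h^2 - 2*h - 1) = 14*h^3 - 10*h^2 - 11*h - 2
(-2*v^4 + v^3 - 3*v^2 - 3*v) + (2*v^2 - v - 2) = -2*v^4 + v^3 - v^2 - 4*v - 2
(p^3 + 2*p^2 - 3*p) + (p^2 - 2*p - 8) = p^3 + 3*p^2 - 5*p - 8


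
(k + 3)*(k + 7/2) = k^2 + 13*k/2 + 21/2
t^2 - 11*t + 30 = (t - 6)*(t - 5)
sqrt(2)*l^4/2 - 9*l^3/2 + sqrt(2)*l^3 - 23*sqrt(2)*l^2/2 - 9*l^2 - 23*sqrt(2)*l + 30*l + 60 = (l - 6*sqrt(2))*(l - sqrt(2))*(l + 5*sqrt(2)/2)*(sqrt(2)*l/2 + sqrt(2))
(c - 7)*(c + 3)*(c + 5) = c^3 + c^2 - 41*c - 105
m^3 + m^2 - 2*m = m*(m - 1)*(m + 2)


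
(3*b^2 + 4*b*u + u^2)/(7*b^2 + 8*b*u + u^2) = (3*b + u)/(7*b + u)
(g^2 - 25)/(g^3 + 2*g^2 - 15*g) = (g - 5)/(g*(g - 3))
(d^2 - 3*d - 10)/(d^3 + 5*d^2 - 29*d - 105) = (d + 2)/(d^2 + 10*d + 21)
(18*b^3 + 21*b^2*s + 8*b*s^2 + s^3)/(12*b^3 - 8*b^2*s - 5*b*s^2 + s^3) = (9*b^2 + 6*b*s + s^2)/(6*b^2 - 7*b*s + s^2)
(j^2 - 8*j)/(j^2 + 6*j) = (j - 8)/(j + 6)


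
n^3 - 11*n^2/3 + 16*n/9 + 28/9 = (n - 7/3)*(n - 2)*(n + 2/3)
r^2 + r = r*(r + 1)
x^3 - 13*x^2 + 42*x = x*(x - 7)*(x - 6)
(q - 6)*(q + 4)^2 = q^3 + 2*q^2 - 32*q - 96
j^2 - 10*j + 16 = (j - 8)*(j - 2)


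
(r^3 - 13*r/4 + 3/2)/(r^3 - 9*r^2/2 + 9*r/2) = (r^2 + 3*r/2 - 1)/(r*(r - 3))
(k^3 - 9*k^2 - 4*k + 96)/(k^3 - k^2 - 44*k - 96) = (k - 4)/(k + 4)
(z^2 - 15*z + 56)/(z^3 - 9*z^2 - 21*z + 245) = (z - 8)/(z^2 - 2*z - 35)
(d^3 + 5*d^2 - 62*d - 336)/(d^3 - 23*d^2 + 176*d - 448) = (d^2 + 13*d + 42)/(d^2 - 15*d + 56)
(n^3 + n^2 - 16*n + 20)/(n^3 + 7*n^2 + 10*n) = (n^2 - 4*n + 4)/(n*(n + 2))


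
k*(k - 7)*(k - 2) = k^3 - 9*k^2 + 14*k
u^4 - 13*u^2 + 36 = (u - 3)*(u - 2)*(u + 2)*(u + 3)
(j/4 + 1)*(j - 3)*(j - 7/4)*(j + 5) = j^4/4 + 17*j^3/16 - 35*j^2/8 - 191*j/16 + 105/4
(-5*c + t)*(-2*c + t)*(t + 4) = 10*c^2*t + 40*c^2 - 7*c*t^2 - 28*c*t + t^3 + 4*t^2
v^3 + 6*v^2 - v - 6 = (v - 1)*(v + 1)*(v + 6)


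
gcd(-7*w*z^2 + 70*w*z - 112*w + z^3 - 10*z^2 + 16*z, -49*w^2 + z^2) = -7*w + z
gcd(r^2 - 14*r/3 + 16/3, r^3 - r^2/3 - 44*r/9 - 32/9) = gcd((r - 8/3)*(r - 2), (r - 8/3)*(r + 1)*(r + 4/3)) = r - 8/3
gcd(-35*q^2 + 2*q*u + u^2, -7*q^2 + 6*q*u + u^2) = 7*q + u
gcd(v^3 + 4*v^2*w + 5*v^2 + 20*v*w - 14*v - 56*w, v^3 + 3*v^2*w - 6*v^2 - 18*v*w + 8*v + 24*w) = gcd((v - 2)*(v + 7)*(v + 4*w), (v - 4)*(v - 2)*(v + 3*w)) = v - 2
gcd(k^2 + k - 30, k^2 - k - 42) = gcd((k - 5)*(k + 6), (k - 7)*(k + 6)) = k + 6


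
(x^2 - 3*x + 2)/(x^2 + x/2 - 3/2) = 2*(x - 2)/(2*x + 3)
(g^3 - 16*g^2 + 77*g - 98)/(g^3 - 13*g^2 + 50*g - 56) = (g - 7)/(g - 4)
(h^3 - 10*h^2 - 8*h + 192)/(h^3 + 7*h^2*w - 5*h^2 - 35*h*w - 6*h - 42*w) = (h^2 - 4*h - 32)/(h^2 + 7*h*w + h + 7*w)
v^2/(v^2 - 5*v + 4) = v^2/(v^2 - 5*v + 4)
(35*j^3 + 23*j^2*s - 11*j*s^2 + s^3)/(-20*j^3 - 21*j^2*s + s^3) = (-7*j + s)/(4*j + s)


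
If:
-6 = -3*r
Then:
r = 2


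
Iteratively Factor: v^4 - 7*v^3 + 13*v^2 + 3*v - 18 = (v - 3)*(v^3 - 4*v^2 + v + 6) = (v - 3)*(v + 1)*(v^2 - 5*v + 6) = (v - 3)*(v - 2)*(v + 1)*(v - 3)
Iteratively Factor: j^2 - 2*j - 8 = (j - 4)*(j + 2)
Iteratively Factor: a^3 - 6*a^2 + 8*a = (a)*(a^2 - 6*a + 8) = a*(a - 4)*(a - 2)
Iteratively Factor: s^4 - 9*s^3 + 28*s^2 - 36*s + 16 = (s - 1)*(s^3 - 8*s^2 + 20*s - 16) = (s - 2)*(s - 1)*(s^2 - 6*s + 8) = (s - 2)^2*(s - 1)*(s - 4)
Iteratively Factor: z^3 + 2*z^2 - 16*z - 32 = (z + 4)*(z^2 - 2*z - 8) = (z + 2)*(z + 4)*(z - 4)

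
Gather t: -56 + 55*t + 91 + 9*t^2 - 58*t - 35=9*t^2 - 3*t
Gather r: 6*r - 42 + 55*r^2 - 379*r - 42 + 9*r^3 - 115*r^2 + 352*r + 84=9*r^3 - 60*r^2 - 21*r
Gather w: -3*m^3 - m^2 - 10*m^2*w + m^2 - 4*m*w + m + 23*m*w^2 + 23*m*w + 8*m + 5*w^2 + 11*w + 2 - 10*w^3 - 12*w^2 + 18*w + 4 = -3*m^3 + 9*m - 10*w^3 + w^2*(23*m - 7) + w*(-10*m^2 + 19*m + 29) + 6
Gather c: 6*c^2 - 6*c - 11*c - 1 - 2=6*c^2 - 17*c - 3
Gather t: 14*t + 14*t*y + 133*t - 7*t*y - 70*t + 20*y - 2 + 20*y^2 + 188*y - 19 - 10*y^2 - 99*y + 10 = t*(7*y + 77) + 10*y^2 + 109*y - 11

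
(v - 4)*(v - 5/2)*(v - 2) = v^3 - 17*v^2/2 + 23*v - 20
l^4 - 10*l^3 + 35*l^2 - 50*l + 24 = (l - 4)*(l - 3)*(l - 2)*(l - 1)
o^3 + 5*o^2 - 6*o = o*(o - 1)*(o + 6)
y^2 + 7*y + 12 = (y + 3)*(y + 4)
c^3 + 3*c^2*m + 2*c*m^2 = c*(c + m)*(c + 2*m)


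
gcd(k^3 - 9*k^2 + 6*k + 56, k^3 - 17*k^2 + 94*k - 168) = k^2 - 11*k + 28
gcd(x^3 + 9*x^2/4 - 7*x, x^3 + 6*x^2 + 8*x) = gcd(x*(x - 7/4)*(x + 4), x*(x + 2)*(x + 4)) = x^2 + 4*x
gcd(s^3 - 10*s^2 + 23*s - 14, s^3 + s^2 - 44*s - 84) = s - 7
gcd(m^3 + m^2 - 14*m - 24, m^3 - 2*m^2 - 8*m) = m^2 - 2*m - 8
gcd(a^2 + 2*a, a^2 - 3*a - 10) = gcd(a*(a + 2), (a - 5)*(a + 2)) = a + 2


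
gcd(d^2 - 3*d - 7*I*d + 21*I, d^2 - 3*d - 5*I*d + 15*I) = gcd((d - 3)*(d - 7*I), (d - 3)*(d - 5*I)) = d - 3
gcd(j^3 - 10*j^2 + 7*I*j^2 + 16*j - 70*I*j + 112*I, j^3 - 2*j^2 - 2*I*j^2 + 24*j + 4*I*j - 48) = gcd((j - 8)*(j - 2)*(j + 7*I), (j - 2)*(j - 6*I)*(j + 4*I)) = j - 2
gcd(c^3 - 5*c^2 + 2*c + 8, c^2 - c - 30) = 1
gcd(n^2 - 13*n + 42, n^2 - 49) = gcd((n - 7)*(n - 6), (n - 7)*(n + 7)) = n - 7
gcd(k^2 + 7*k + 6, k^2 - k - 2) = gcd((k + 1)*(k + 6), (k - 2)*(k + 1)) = k + 1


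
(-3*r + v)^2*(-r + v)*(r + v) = -9*r^4 + 6*r^3*v + 8*r^2*v^2 - 6*r*v^3 + v^4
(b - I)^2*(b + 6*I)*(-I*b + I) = -I*b^4 + 4*b^3 + I*b^3 - 4*b^2 - 11*I*b^2 - 6*b + 11*I*b + 6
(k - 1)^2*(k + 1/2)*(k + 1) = k^4 - k^3/2 - 3*k^2/2 + k/2 + 1/2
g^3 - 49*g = g*(g - 7)*(g + 7)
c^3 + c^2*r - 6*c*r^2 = c*(c - 2*r)*(c + 3*r)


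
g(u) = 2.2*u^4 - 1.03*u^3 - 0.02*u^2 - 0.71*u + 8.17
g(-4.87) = 1367.60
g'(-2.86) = -231.73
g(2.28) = 53.69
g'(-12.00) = -15651.59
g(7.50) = 6528.13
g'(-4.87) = -1090.21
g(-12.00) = 47412.85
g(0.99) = 8.56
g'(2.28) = 87.44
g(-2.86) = 181.33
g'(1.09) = 6.97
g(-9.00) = 15198.01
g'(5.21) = 1159.71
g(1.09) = 9.14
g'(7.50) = 3537.68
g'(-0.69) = -5.04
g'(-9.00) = -6665.84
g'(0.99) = 4.76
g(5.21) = 1479.23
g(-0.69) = 9.49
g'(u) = 8.8*u^3 - 3.09*u^2 - 0.04*u - 0.71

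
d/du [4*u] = 4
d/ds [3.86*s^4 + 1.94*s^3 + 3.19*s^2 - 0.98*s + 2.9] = 15.44*s^3 + 5.82*s^2 + 6.38*s - 0.98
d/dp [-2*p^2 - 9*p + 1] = -4*p - 9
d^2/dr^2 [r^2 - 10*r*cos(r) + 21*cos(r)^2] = 10*r*cos(r) + 84*sin(r)^2 + 20*sin(r) - 40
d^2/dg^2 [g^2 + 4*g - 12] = 2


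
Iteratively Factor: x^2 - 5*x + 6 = (x - 2)*(x - 3)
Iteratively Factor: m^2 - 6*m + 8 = (m - 2)*(m - 4)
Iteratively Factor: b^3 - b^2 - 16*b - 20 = (b + 2)*(b^2 - 3*b - 10) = (b - 5)*(b + 2)*(b + 2)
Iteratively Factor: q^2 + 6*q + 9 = (q + 3)*(q + 3)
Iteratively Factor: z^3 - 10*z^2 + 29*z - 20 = (z - 5)*(z^2 - 5*z + 4) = (z - 5)*(z - 1)*(z - 4)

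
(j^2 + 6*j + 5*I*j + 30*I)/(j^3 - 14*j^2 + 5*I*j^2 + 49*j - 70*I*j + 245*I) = (j + 6)/(j^2 - 14*j + 49)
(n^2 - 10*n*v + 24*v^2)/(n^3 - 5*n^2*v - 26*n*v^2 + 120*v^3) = 1/(n + 5*v)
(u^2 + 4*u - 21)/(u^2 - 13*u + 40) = (u^2 + 4*u - 21)/(u^2 - 13*u + 40)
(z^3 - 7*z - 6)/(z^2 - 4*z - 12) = (z^2 - 2*z - 3)/(z - 6)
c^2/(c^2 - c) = c/(c - 1)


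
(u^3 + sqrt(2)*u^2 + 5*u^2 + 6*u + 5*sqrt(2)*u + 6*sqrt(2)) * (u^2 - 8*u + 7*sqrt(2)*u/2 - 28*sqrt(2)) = u^5 - 3*u^4 + 9*sqrt(2)*u^4/2 - 27*u^3 - 27*sqrt(2)*u^3/2 - 153*sqrt(2)*u^2 - 69*u^2 - 216*sqrt(2)*u - 238*u - 336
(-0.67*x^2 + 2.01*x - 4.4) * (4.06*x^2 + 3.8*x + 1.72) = -2.7202*x^4 + 5.6146*x^3 - 11.3784*x^2 - 13.2628*x - 7.568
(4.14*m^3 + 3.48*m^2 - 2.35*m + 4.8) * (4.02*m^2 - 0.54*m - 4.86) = 16.6428*m^5 + 11.754*m^4 - 31.4466*m^3 + 3.6522*m^2 + 8.829*m - 23.328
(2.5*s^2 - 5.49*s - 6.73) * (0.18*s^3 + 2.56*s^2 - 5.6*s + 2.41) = 0.45*s^5 + 5.4118*s^4 - 29.2658*s^3 + 19.5402*s^2 + 24.4571*s - 16.2193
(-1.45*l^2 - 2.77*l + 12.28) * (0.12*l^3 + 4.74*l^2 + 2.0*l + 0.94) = -0.174*l^5 - 7.2054*l^4 - 14.5562*l^3 + 51.3042*l^2 + 21.9562*l + 11.5432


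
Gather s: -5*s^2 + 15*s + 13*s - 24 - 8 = -5*s^2 + 28*s - 32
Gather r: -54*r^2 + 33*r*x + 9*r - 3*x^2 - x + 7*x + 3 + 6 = -54*r^2 + r*(33*x + 9) - 3*x^2 + 6*x + 9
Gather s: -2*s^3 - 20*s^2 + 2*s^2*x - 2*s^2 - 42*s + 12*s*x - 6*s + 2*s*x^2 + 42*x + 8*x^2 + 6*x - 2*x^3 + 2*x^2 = -2*s^3 + s^2*(2*x - 22) + s*(2*x^2 + 12*x - 48) - 2*x^3 + 10*x^2 + 48*x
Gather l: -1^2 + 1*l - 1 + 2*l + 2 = 3*l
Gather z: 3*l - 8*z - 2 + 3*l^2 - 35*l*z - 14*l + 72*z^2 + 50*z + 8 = 3*l^2 - 11*l + 72*z^2 + z*(42 - 35*l) + 6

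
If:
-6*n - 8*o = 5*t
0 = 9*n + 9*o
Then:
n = 5*t/2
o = -5*t/2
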